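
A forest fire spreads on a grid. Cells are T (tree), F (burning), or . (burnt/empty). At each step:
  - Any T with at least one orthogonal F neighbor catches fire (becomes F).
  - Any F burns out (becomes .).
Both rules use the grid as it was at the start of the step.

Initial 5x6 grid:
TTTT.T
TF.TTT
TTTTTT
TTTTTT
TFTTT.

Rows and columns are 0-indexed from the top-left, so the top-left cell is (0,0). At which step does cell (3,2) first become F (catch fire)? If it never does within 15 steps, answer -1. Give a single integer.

Step 1: cell (3,2)='T' (+6 fires, +2 burnt)
Step 2: cell (3,2)='F' (+7 fires, +6 burnt)
  -> target ignites at step 2
Step 3: cell (3,2)='.' (+4 fires, +7 burnt)
Step 4: cell (3,2)='.' (+3 fires, +4 burnt)
Step 5: cell (3,2)='.' (+3 fires, +3 burnt)
Step 6: cell (3,2)='.' (+1 fires, +3 burnt)
Step 7: cell (3,2)='.' (+1 fires, +1 burnt)
Step 8: cell (3,2)='.' (+0 fires, +1 burnt)
  fire out at step 8

2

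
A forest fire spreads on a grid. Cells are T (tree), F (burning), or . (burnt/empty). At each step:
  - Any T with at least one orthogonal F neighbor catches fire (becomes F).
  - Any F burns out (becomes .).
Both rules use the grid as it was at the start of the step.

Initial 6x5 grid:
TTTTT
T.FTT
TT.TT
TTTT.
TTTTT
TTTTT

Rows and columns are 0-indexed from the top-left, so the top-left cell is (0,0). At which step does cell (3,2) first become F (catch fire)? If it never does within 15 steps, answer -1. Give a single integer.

Step 1: cell (3,2)='T' (+2 fires, +1 burnt)
Step 2: cell (3,2)='T' (+4 fires, +2 burnt)
Step 3: cell (3,2)='T' (+4 fires, +4 burnt)
Step 4: cell (3,2)='F' (+3 fires, +4 burnt)
  -> target ignites at step 4
Step 5: cell (3,2)='.' (+5 fires, +3 burnt)
Step 6: cell (3,2)='.' (+5 fires, +5 burnt)
Step 7: cell (3,2)='.' (+2 fires, +5 burnt)
Step 8: cell (3,2)='.' (+1 fires, +2 burnt)
Step 9: cell (3,2)='.' (+0 fires, +1 burnt)
  fire out at step 9

4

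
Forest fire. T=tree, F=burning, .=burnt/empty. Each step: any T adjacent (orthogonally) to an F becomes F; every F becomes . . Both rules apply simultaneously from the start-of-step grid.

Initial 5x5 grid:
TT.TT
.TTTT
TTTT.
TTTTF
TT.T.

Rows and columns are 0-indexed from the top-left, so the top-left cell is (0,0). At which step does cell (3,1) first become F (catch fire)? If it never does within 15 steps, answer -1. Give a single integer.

Step 1: cell (3,1)='T' (+1 fires, +1 burnt)
Step 2: cell (3,1)='T' (+3 fires, +1 burnt)
Step 3: cell (3,1)='F' (+3 fires, +3 burnt)
  -> target ignites at step 3
Step 4: cell (3,1)='.' (+6 fires, +3 burnt)
Step 5: cell (3,1)='.' (+4 fires, +6 burnt)
Step 6: cell (3,1)='.' (+1 fires, +4 burnt)
Step 7: cell (3,1)='.' (+1 fires, +1 burnt)
Step 8: cell (3,1)='.' (+0 fires, +1 burnt)
  fire out at step 8

3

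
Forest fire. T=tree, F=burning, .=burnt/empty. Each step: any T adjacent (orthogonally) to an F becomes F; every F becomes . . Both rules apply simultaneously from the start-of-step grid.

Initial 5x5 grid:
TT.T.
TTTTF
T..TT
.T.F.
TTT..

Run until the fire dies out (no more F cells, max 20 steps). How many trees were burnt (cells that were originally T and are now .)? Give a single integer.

Answer: 10

Derivation:
Step 1: +3 fires, +2 burnt (F count now 3)
Step 2: +2 fires, +3 burnt (F count now 2)
Step 3: +1 fires, +2 burnt (F count now 1)
Step 4: +2 fires, +1 burnt (F count now 2)
Step 5: +2 fires, +2 burnt (F count now 2)
Step 6: +0 fires, +2 burnt (F count now 0)
Fire out after step 6
Initially T: 14, now '.': 21
Total burnt (originally-T cells now '.'): 10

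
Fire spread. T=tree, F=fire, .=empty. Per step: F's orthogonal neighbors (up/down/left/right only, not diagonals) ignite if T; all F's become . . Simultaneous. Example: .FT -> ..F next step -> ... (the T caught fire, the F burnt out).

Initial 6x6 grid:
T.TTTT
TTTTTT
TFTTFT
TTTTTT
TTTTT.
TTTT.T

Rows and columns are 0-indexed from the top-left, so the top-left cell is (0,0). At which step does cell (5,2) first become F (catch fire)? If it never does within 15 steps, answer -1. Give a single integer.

Step 1: cell (5,2)='T' (+8 fires, +2 burnt)
Step 2: cell (5,2)='T' (+11 fires, +8 burnt)
Step 3: cell (5,2)='T' (+8 fires, +11 burnt)
Step 4: cell (5,2)='F' (+3 fires, +8 burnt)
  -> target ignites at step 4
Step 5: cell (5,2)='.' (+0 fires, +3 burnt)
  fire out at step 5

4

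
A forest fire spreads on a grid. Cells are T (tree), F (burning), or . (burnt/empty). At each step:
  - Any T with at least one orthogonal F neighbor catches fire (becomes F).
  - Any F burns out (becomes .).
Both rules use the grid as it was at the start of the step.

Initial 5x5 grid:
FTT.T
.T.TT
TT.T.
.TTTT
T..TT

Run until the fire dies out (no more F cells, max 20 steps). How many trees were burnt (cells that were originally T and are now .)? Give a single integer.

Answer: 15

Derivation:
Step 1: +1 fires, +1 burnt (F count now 1)
Step 2: +2 fires, +1 burnt (F count now 2)
Step 3: +1 fires, +2 burnt (F count now 1)
Step 4: +2 fires, +1 burnt (F count now 2)
Step 5: +1 fires, +2 burnt (F count now 1)
Step 6: +1 fires, +1 burnt (F count now 1)
Step 7: +3 fires, +1 burnt (F count now 3)
Step 8: +2 fires, +3 burnt (F count now 2)
Step 9: +1 fires, +2 burnt (F count now 1)
Step 10: +1 fires, +1 burnt (F count now 1)
Step 11: +0 fires, +1 burnt (F count now 0)
Fire out after step 11
Initially T: 16, now '.': 24
Total burnt (originally-T cells now '.'): 15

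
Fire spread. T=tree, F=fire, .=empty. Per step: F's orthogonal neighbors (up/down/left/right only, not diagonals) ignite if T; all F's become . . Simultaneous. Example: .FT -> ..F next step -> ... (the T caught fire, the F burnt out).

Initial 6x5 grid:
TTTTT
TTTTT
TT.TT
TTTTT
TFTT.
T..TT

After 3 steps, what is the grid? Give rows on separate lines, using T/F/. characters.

Step 1: 3 trees catch fire, 1 burn out
  TTTTT
  TTTTT
  TT.TT
  TFTTT
  F.FT.
  T..TT
Step 2: 5 trees catch fire, 3 burn out
  TTTTT
  TTTTT
  TF.TT
  F.FTT
  ...F.
  F..TT
Step 3: 4 trees catch fire, 5 burn out
  TTTTT
  TFTTT
  F..TT
  ...FT
  .....
  ...FT

TTTTT
TFTTT
F..TT
...FT
.....
...FT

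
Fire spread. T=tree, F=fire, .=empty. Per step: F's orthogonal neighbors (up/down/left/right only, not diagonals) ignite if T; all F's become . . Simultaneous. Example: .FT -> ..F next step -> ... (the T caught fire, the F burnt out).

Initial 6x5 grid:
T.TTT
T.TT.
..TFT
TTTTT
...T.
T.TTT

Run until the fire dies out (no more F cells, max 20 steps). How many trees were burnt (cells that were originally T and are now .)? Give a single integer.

Answer: 16

Derivation:
Step 1: +4 fires, +1 burnt (F count now 4)
Step 2: +5 fires, +4 burnt (F count now 5)
Step 3: +4 fires, +5 burnt (F count now 4)
Step 4: +3 fires, +4 burnt (F count now 3)
Step 5: +0 fires, +3 burnt (F count now 0)
Fire out after step 5
Initially T: 19, now '.': 27
Total burnt (originally-T cells now '.'): 16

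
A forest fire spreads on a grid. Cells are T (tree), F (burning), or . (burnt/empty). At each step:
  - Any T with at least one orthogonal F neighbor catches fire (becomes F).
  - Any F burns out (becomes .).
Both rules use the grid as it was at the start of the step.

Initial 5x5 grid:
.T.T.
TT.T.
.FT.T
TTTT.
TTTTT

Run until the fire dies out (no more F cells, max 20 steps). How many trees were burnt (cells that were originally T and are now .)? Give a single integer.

Step 1: +3 fires, +1 burnt (F count now 3)
Step 2: +5 fires, +3 burnt (F count now 5)
Step 3: +3 fires, +5 burnt (F count now 3)
Step 4: +1 fires, +3 burnt (F count now 1)
Step 5: +1 fires, +1 burnt (F count now 1)
Step 6: +0 fires, +1 burnt (F count now 0)
Fire out after step 6
Initially T: 16, now '.': 22
Total burnt (originally-T cells now '.'): 13

Answer: 13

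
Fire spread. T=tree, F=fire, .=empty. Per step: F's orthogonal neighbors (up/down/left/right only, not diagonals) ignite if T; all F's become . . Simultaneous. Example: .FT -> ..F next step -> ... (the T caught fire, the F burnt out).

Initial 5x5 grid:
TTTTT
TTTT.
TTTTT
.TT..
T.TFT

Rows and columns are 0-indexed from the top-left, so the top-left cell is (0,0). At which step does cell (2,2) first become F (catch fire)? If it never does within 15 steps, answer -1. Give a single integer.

Step 1: cell (2,2)='T' (+2 fires, +1 burnt)
Step 2: cell (2,2)='T' (+1 fires, +2 burnt)
Step 3: cell (2,2)='F' (+2 fires, +1 burnt)
  -> target ignites at step 3
Step 4: cell (2,2)='.' (+3 fires, +2 burnt)
Step 5: cell (2,2)='.' (+5 fires, +3 burnt)
Step 6: cell (2,2)='.' (+3 fires, +5 burnt)
Step 7: cell (2,2)='.' (+2 fires, +3 burnt)
Step 8: cell (2,2)='.' (+0 fires, +2 burnt)
  fire out at step 8

3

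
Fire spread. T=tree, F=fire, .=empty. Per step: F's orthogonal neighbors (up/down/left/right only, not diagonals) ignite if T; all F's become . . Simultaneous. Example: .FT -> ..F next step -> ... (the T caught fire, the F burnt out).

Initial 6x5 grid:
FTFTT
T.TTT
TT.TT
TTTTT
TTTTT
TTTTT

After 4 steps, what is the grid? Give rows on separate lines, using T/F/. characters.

Step 1: 4 trees catch fire, 2 burn out
  .F.FT
  F.FTT
  TT.TT
  TTTTT
  TTTTT
  TTTTT
Step 2: 3 trees catch fire, 4 burn out
  ....F
  ...FT
  FT.TT
  TTTTT
  TTTTT
  TTTTT
Step 3: 4 trees catch fire, 3 burn out
  .....
  ....F
  .F.FT
  FTTTT
  TTTTT
  TTTTT
Step 4: 4 trees catch fire, 4 burn out
  .....
  .....
  ....F
  .FTFT
  FTTTT
  TTTTT

.....
.....
....F
.FTFT
FTTTT
TTTTT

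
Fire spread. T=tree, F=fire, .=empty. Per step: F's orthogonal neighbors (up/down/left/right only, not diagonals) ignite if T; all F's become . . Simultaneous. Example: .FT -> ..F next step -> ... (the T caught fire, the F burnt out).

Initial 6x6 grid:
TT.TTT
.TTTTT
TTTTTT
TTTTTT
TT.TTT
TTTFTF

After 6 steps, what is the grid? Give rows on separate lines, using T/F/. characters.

Step 1: 4 trees catch fire, 2 burn out
  TT.TTT
  .TTTTT
  TTTTTT
  TTTTTT
  TT.FTF
  TTF.F.
Step 2: 4 trees catch fire, 4 burn out
  TT.TTT
  .TTTTT
  TTTTTT
  TTTFTF
  TT..F.
  TF....
Step 3: 6 trees catch fire, 4 burn out
  TT.TTT
  .TTTTT
  TTTFTF
  TTF.F.
  TF....
  F.....
Step 4: 6 trees catch fire, 6 burn out
  TT.TTT
  .TTFTF
  TTF.F.
  TF....
  F.....
  ......
Step 5: 6 trees catch fire, 6 burn out
  TT.FTF
  .TF.F.
  TF....
  F.....
  ......
  ......
Step 6: 3 trees catch fire, 6 burn out
  TT..F.
  .F....
  F.....
  ......
  ......
  ......

TT..F.
.F....
F.....
......
......
......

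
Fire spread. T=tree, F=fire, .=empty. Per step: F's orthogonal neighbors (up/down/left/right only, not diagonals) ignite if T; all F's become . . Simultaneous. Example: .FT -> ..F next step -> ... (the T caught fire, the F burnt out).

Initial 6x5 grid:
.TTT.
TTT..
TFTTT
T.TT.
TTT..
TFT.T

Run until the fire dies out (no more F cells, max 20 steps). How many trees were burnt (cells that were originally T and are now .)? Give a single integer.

Step 1: +6 fires, +2 burnt (F count now 6)
Step 2: +8 fires, +6 burnt (F count now 8)
Step 3: +3 fires, +8 burnt (F count now 3)
Step 4: +1 fires, +3 burnt (F count now 1)
Step 5: +0 fires, +1 burnt (F count now 0)
Fire out after step 5
Initially T: 19, now '.': 29
Total burnt (originally-T cells now '.'): 18

Answer: 18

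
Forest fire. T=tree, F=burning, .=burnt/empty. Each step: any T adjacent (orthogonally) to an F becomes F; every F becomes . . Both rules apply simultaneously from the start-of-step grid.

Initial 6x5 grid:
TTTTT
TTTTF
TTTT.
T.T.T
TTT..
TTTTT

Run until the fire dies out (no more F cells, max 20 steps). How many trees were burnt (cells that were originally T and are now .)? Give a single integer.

Answer: 23

Derivation:
Step 1: +2 fires, +1 burnt (F count now 2)
Step 2: +3 fires, +2 burnt (F count now 3)
Step 3: +3 fires, +3 burnt (F count now 3)
Step 4: +4 fires, +3 burnt (F count now 4)
Step 5: +3 fires, +4 burnt (F count now 3)
Step 6: +3 fires, +3 burnt (F count now 3)
Step 7: +3 fires, +3 burnt (F count now 3)
Step 8: +2 fires, +3 burnt (F count now 2)
Step 9: +0 fires, +2 burnt (F count now 0)
Fire out after step 9
Initially T: 24, now '.': 29
Total burnt (originally-T cells now '.'): 23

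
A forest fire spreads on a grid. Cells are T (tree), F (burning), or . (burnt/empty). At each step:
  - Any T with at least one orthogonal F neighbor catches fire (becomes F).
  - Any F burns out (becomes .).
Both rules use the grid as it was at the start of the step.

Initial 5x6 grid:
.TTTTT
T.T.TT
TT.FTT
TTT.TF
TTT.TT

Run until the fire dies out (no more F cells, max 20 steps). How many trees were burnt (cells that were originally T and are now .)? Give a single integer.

Answer: 13

Derivation:
Step 1: +4 fires, +2 burnt (F count now 4)
Step 2: +3 fires, +4 burnt (F count now 3)
Step 3: +2 fires, +3 burnt (F count now 2)
Step 4: +1 fires, +2 burnt (F count now 1)
Step 5: +1 fires, +1 burnt (F count now 1)
Step 6: +2 fires, +1 burnt (F count now 2)
Step 7: +0 fires, +2 burnt (F count now 0)
Fire out after step 7
Initially T: 22, now '.': 21
Total burnt (originally-T cells now '.'): 13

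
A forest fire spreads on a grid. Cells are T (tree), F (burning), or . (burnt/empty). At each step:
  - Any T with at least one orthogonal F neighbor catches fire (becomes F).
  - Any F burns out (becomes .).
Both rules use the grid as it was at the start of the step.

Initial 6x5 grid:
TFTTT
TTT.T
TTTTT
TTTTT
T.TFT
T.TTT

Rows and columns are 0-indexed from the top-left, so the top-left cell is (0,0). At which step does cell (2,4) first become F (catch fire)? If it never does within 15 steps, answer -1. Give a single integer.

Step 1: cell (2,4)='T' (+7 fires, +2 burnt)
Step 2: cell (2,4)='T' (+9 fires, +7 burnt)
Step 3: cell (2,4)='F' (+5 fires, +9 burnt)
  -> target ignites at step 3
Step 4: cell (2,4)='.' (+2 fires, +5 burnt)
Step 5: cell (2,4)='.' (+1 fires, +2 burnt)
Step 6: cell (2,4)='.' (+1 fires, +1 burnt)
Step 7: cell (2,4)='.' (+0 fires, +1 burnt)
  fire out at step 7

3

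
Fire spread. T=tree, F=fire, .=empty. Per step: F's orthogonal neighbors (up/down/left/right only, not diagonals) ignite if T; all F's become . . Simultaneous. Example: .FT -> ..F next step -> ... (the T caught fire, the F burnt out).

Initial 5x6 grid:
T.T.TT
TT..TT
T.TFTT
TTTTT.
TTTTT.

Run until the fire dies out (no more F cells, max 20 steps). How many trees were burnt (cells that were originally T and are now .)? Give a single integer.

Step 1: +3 fires, +1 burnt (F count now 3)
Step 2: +5 fires, +3 burnt (F count now 5)
Step 3: +5 fires, +5 burnt (F count now 5)
Step 4: +3 fires, +5 burnt (F count now 3)
Step 5: +2 fires, +3 burnt (F count now 2)
Step 6: +1 fires, +2 burnt (F count now 1)
Step 7: +2 fires, +1 burnt (F count now 2)
Step 8: +0 fires, +2 burnt (F count now 0)
Fire out after step 8
Initially T: 22, now '.': 29
Total burnt (originally-T cells now '.'): 21

Answer: 21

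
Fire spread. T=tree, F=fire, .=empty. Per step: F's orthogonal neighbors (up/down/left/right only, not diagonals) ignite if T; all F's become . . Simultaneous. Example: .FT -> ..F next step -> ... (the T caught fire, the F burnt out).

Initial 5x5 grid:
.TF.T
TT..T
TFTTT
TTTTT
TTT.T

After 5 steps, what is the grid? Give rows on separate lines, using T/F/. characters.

Step 1: 5 trees catch fire, 2 burn out
  .F..T
  TF..T
  F.FTT
  TFTTT
  TTT.T
Step 2: 5 trees catch fire, 5 burn out
  ....T
  F...T
  ...FT
  F.FTT
  TFT.T
Step 3: 4 trees catch fire, 5 burn out
  ....T
  ....T
  ....F
  ...FT
  F.F.T
Step 4: 2 trees catch fire, 4 burn out
  ....T
  ....F
  .....
  ....F
  ....T
Step 5: 2 trees catch fire, 2 burn out
  ....F
  .....
  .....
  .....
  ....F

....F
.....
.....
.....
....F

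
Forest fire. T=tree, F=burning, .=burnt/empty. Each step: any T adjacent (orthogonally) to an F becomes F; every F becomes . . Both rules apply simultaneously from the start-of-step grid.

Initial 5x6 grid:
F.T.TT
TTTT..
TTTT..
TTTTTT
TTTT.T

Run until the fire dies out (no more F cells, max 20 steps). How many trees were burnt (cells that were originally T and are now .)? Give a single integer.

Answer: 20

Derivation:
Step 1: +1 fires, +1 burnt (F count now 1)
Step 2: +2 fires, +1 burnt (F count now 2)
Step 3: +3 fires, +2 burnt (F count now 3)
Step 4: +5 fires, +3 burnt (F count now 5)
Step 5: +3 fires, +5 burnt (F count now 3)
Step 6: +2 fires, +3 burnt (F count now 2)
Step 7: +2 fires, +2 burnt (F count now 2)
Step 8: +1 fires, +2 burnt (F count now 1)
Step 9: +1 fires, +1 burnt (F count now 1)
Step 10: +0 fires, +1 burnt (F count now 0)
Fire out after step 10
Initially T: 22, now '.': 28
Total burnt (originally-T cells now '.'): 20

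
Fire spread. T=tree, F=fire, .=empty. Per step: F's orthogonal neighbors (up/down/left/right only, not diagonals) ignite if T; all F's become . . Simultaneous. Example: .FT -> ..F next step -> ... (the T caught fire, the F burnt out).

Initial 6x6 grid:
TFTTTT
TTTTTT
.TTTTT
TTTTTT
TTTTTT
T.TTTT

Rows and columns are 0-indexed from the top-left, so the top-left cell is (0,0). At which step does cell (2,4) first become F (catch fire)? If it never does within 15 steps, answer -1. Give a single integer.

Step 1: cell (2,4)='T' (+3 fires, +1 burnt)
Step 2: cell (2,4)='T' (+4 fires, +3 burnt)
Step 3: cell (2,4)='T' (+4 fires, +4 burnt)
Step 4: cell (2,4)='T' (+6 fires, +4 burnt)
Step 5: cell (2,4)='F' (+5 fires, +6 burnt)
  -> target ignites at step 5
Step 6: cell (2,4)='.' (+5 fires, +5 burnt)
Step 7: cell (2,4)='.' (+3 fires, +5 burnt)
Step 8: cell (2,4)='.' (+2 fires, +3 burnt)
Step 9: cell (2,4)='.' (+1 fires, +2 burnt)
Step 10: cell (2,4)='.' (+0 fires, +1 burnt)
  fire out at step 10

5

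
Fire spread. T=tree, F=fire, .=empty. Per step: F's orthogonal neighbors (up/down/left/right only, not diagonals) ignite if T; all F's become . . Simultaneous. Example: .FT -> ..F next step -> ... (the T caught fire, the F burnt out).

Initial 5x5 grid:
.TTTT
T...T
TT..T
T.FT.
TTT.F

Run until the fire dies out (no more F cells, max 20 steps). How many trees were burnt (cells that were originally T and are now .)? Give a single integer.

Step 1: +2 fires, +2 burnt (F count now 2)
Step 2: +1 fires, +2 burnt (F count now 1)
Step 3: +1 fires, +1 burnt (F count now 1)
Step 4: +1 fires, +1 burnt (F count now 1)
Step 5: +1 fires, +1 burnt (F count now 1)
Step 6: +2 fires, +1 burnt (F count now 2)
Step 7: +0 fires, +2 burnt (F count now 0)
Fire out after step 7
Initially T: 14, now '.': 19
Total burnt (originally-T cells now '.'): 8

Answer: 8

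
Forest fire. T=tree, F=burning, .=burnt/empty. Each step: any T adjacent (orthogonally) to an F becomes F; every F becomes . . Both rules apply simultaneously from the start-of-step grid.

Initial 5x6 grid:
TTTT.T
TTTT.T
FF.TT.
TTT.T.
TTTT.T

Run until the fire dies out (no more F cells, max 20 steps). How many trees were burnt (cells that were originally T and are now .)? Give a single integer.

Answer: 18

Derivation:
Step 1: +4 fires, +2 burnt (F count now 4)
Step 2: +6 fires, +4 burnt (F count now 6)
Step 3: +3 fires, +6 burnt (F count now 3)
Step 4: +3 fires, +3 burnt (F count now 3)
Step 5: +1 fires, +3 burnt (F count now 1)
Step 6: +1 fires, +1 burnt (F count now 1)
Step 7: +0 fires, +1 burnt (F count now 0)
Fire out after step 7
Initially T: 21, now '.': 27
Total burnt (originally-T cells now '.'): 18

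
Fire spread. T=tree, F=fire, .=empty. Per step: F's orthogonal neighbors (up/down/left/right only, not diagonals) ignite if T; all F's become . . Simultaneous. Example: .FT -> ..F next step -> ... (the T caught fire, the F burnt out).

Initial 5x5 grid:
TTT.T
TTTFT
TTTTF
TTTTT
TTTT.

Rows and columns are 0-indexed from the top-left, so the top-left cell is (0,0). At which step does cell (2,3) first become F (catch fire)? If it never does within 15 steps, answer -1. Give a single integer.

Step 1: cell (2,3)='F' (+4 fires, +2 burnt)
  -> target ignites at step 1
Step 2: cell (2,3)='.' (+5 fires, +4 burnt)
Step 3: cell (2,3)='.' (+5 fires, +5 burnt)
Step 4: cell (2,3)='.' (+4 fires, +5 burnt)
Step 5: cell (2,3)='.' (+2 fires, +4 burnt)
Step 6: cell (2,3)='.' (+1 fires, +2 burnt)
Step 7: cell (2,3)='.' (+0 fires, +1 burnt)
  fire out at step 7

1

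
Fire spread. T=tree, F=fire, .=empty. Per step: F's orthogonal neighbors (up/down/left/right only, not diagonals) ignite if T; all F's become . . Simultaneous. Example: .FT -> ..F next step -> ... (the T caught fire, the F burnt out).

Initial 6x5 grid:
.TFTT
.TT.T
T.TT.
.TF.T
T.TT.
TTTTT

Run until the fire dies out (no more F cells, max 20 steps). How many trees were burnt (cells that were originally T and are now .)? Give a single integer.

Step 1: +6 fires, +2 burnt (F count now 6)
Step 2: +5 fires, +6 burnt (F count now 5)
Step 3: +3 fires, +5 burnt (F count now 3)
Step 4: +2 fires, +3 burnt (F count now 2)
Step 5: +1 fires, +2 burnt (F count now 1)
Step 6: +0 fires, +1 burnt (F count now 0)
Fire out after step 6
Initially T: 19, now '.': 28
Total burnt (originally-T cells now '.'): 17

Answer: 17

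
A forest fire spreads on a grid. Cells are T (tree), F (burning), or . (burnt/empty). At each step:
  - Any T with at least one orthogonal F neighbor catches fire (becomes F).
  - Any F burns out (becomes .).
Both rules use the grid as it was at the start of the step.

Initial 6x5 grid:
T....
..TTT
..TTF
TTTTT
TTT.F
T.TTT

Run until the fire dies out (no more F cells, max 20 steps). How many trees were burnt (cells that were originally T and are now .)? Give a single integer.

Step 1: +4 fires, +2 burnt (F count now 4)
Step 2: +4 fires, +4 burnt (F count now 4)
Step 3: +3 fires, +4 burnt (F count now 3)
Step 4: +2 fires, +3 burnt (F count now 2)
Step 5: +2 fires, +2 burnt (F count now 2)
Step 6: +1 fires, +2 burnt (F count now 1)
Step 7: +1 fires, +1 burnt (F count now 1)
Step 8: +0 fires, +1 burnt (F count now 0)
Fire out after step 8
Initially T: 18, now '.': 29
Total burnt (originally-T cells now '.'): 17

Answer: 17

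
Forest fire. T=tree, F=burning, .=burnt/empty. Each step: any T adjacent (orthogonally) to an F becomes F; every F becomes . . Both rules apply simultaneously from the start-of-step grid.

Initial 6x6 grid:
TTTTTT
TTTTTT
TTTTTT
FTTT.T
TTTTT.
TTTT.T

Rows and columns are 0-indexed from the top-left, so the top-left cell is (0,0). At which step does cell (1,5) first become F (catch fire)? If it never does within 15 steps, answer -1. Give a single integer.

Step 1: cell (1,5)='T' (+3 fires, +1 burnt)
Step 2: cell (1,5)='T' (+5 fires, +3 burnt)
Step 3: cell (1,5)='T' (+6 fires, +5 burnt)
Step 4: cell (1,5)='T' (+5 fires, +6 burnt)
Step 5: cell (1,5)='T' (+5 fires, +5 burnt)
Step 6: cell (1,5)='T' (+3 fires, +5 burnt)
Step 7: cell (1,5)='F' (+3 fires, +3 burnt)
  -> target ignites at step 7
Step 8: cell (1,5)='.' (+1 fires, +3 burnt)
Step 9: cell (1,5)='.' (+0 fires, +1 burnt)
  fire out at step 9

7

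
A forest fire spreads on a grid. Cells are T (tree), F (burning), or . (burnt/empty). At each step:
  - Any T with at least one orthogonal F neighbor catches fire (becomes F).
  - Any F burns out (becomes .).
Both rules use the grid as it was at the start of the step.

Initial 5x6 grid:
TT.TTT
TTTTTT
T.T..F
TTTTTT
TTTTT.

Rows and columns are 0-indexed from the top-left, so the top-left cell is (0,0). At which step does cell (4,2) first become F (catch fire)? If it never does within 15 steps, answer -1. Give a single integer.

Step 1: cell (4,2)='T' (+2 fires, +1 burnt)
Step 2: cell (4,2)='T' (+3 fires, +2 burnt)
Step 3: cell (4,2)='T' (+4 fires, +3 burnt)
Step 4: cell (4,2)='T' (+4 fires, +4 burnt)
Step 5: cell (4,2)='F' (+4 fires, +4 burnt)
  -> target ignites at step 5
Step 6: cell (4,2)='.' (+4 fires, +4 burnt)
Step 7: cell (4,2)='.' (+3 fires, +4 burnt)
Step 8: cell (4,2)='.' (+0 fires, +3 burnt)
  fire out at step 8

5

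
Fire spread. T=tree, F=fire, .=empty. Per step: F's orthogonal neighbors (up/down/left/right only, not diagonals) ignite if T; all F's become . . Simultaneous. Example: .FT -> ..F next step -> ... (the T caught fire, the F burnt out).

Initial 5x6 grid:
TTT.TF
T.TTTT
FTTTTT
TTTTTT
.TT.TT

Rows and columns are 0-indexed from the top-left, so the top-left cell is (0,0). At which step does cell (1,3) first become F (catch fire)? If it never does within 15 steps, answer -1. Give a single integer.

Step 1: cell (1,3)='T' (+5 fires, +2 burnt)
Step 2: cell (1,3)='T' (+5 fires, +5 burnt)
Step 3: cell (1,3)='F' (+8 fires, +5 burnt)
  -> target ignites at step 3
Step 4: cell (1,3)='.' (+5 fires, +8 burnt)
Step 5: cell (1,3)='.' (+1 fires, +5 burnt)
Step 6: cell (1,3)='.' (+0 fires, +1 burnt)
  fire out at step 6

3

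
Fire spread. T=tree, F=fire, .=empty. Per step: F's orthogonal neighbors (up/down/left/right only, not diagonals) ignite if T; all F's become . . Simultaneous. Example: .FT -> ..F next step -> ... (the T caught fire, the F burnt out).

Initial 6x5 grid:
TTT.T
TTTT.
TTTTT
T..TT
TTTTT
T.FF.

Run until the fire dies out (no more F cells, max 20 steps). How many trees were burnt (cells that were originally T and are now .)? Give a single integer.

Answer: 21

Derivation:
Step 1: +2 fires, +2 burnt (F count now 2)
Step 2: +3 fires, +2 burnt (F count now 3)
Step 3: +3 fires, +3 burnt (F count now 3)
Step 4: +5 fires, +3 burnt (F count now 5)
Step 5: +3 fires, +5 burnt (F count now 3)
Step 6: +3 fires, +3 burnt (F count now 3)
Step 7: +2 fires, +3 burnt (F count now 2)
Step 8: +0 fires, +2 burnt (F count now 0)
Fire out after step 8
Initially T: 22, now '.': 29
Total burnt (originally-T cells now '.'): 21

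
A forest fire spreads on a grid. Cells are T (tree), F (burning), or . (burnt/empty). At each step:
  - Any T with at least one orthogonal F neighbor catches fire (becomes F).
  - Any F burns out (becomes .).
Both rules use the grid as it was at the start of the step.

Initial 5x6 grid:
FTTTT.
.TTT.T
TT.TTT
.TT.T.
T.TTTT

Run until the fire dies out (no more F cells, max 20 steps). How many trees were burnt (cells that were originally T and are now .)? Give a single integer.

Step 1: +1 fires, +1 burnt (F count now 1)
Step 2: +2 fires, +1 burnt (F count now 2)
Step 3: +3 fires, +2 burnt (F count now 3)
Step 4: +4 fires, +3 burnt (F count now 4)
Step 5: +2 fires, +4 burnt (F count now 2)
Step 6: +2 fires, +2 burnt (F count now 2)
Step 7: +3 fires, +2 burnt (F count now 3)
Step 8: +2 fires, +3 burnt (F count now 2)
Step 9: +1 fires, +2 burnt (F count now 1)
Step 10: +0 fires, +1 burnt (F count now 0)
Fire out after step 10
Initially T: 21, now '.': 29
Total burnt (originally-T cells now '.'): 20

Answer: 20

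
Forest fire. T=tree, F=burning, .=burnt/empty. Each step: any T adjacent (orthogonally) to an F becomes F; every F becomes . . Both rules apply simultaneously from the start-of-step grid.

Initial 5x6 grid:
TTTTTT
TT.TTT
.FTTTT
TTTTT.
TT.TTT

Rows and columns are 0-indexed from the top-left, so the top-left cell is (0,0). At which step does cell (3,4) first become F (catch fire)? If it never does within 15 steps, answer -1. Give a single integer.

Step 1: cell (3,4)='T' (+3 fires, +1 burnt)
Step 2: cell (3,4)='T' (+6 fires, +3 burnt)
Step 3: cell (3,4)='T' (+6 fires, +6 burnt)
Step 4: cell (3,4)='F' (+5 fires, +6 burnt)
  -> target ignites at step 4
Step 5: cell (3,4)='.' (+3 fires, +5 burnt)
Step 6: cell (3,4)='.' (+2 fires, +3 burnt)
Step 7: cell (3,4)='.' (+0 fires, +2 burnt)
  fire out at step 7

4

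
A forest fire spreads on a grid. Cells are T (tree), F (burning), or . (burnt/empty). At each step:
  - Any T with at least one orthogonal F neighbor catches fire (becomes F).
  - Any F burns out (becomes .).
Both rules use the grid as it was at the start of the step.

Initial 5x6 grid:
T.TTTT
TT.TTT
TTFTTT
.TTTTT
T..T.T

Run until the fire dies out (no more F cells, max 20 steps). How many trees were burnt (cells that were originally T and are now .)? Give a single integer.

Answer: 22

Derivation:
Step 1: +3 fires, +1 burnt (F count now 3)
Step 2: +6 fires, +3 burnt (F count now 6)
Step 3: +6 fires, +6 burnt (F count now 6)
Step 4: +5 fires, +6 burnt (F count now 5)
Step 5: +2 fires, +5 burnt (F count now 2)
Step 6: +0 fires, +2 burnt (F count now 0)
Fire out after step 6
Initially T: 23, now '.': 29
Total burnt (originally-T cells now '.'): 22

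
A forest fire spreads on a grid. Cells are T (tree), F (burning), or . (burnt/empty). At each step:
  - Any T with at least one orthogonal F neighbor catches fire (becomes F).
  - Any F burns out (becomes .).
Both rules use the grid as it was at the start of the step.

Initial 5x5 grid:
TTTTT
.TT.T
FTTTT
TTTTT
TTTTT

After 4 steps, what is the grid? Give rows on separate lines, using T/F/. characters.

Step 1: 2 trees catch fire, 1 burn out
  TTTTT
  .TT.T
  .FTTT
  FTTTT
  TTTTT
Step 2: 4 trees catch fire, 2 burn out
  TTTTT
  .FT.T
  ..FTT
  .FTTT
  FTTTT
Step 3: 5 trees catch fire, 4 burn out
  TFTTT
  ..F.T
  ...FT
  ..FTT
  .FTTT
Step 4: 5 trees catch fire, 5 burn out
  F.FTT
  ....T
  ....F
  ...FT
  ..FTT

F.FTT
....T
....F
...FT
..FTT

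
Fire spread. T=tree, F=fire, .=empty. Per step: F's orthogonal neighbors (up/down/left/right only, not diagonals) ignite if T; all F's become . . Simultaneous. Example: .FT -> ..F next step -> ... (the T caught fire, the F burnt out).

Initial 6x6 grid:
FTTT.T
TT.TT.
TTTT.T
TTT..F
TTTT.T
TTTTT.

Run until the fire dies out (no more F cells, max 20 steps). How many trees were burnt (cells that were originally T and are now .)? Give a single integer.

Answer: 25

Derivation:
Step 1: +4 fires, +2 burnt (F count now 4)
Step 2: +3 fires, +4 burnt (F count now 3)
Step 3: +3 fires, +3 burnt (F count now 3)
Step 4: +4 fires, +3 burnt (F count now 4)
Step 5: +5 fires, +4 burnt (F count now 5)
Step 6: +2 fires, +5 burnt (F count now 2)
Step 7: +2 fires, +2 burnt (F count now 2)
Step 8: +1 fires, +2 burnt (F count now 1)
Step 9: +1 fires, +1 burnt (F count now 1)
Step 10: +0 fires, +1 burnt (F count now 0)
Fire out after step 10
Initially T: 26, now '.': 35
Total burnt (originally-T cells now '.'): 25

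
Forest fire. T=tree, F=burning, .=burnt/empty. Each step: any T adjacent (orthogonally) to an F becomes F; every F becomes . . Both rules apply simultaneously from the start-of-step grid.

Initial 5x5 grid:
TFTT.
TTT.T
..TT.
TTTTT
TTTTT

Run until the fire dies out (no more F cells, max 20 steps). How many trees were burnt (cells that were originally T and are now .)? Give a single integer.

Answer: 18

Derivation:
Step 1: +3 fires, +1 burnt (F count now 3)
Step 2: +3 fires, +3 burnt (F count now 3)
Step 3: +1 fires, +3 burnt (F count now 1)
Step 4: +2 fires, +1 burnt (F count now 2)
Step 5: +3 fires, +2 burnt (F count now 3)
Step 6: +4 fires, +3 burnt (F count now 4)
Step 7: +2 fires, +4 burnt (F count now 2)
Step 8: +0 fires, +2 burnt (F count now 0)
Fire out after step 8
Initially T: 19, now '.': 24
Total burnt (originally-T cells now '.'): 18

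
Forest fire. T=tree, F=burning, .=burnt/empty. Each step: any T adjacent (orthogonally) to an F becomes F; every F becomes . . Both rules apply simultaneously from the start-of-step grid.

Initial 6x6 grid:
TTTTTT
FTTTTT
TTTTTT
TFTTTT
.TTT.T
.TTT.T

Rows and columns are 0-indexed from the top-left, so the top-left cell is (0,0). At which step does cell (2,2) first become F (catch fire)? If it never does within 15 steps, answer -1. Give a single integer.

Step 1: cell (2,2)='T' (+7 fires, +2 burnt)
Step 2: cell (2,2)='F' (+6 fires, +7 burnt)
  -> target ignites at step 2
Step 3: cell (2,2)='.' (+6 fires, +6 burnt)
Step 4: cell (2,2)='.' (+5 fires, +6 burnt)
Step 5: cell (2,2)='.' (+4 fires, +5 burnt)
Step 6: cell (2,2)='.' (+2 fires, +4 burnt)
Step 7: cell (2,2)='.' (+0 fires, +2 burnt)
  fire out at step 7

2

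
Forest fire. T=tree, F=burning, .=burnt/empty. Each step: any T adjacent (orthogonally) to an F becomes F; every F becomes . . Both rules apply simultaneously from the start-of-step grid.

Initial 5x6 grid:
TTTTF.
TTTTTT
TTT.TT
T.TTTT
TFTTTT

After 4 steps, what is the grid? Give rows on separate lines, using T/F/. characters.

Step 1: 4 trees catch fire, 2 burn out
  TTTF..
  TTTTFT
  TTT.TT
  T.TTTT
  F.FTTT
Step 2: 7 trees catch fire, 4 burn out
  TTF...
  TTTF.F
  TTT.FT
  F.FTTT
  ...FTT
Step 3: 8 trees catch fire, 7 burn out
  TF....
  TTF...
  FTF..F
  ...FFT
  ....FT
Step 4: 6 trees catch fire, 8 burn out
  F.....
  FF....
  .F....
  .....F
  .....F

F.....
FF....
.F....
.....F
.....F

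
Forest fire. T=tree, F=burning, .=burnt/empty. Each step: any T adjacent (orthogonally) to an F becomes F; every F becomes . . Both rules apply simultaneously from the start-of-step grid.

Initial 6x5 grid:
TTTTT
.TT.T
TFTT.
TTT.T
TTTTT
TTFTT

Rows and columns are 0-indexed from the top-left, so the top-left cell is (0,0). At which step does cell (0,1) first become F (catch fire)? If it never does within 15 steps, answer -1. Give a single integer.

Step 1: cell (0,1)='T' (+7 fires, +2 burnt)
Step 2: cell (0,1)='F' (+9 fires, +7 burnt)
  -> target ignites at step 2
Step 3: cell (0,1)='.' (+4 fires, +9 burnt)
Step 4: cell (0,1)='.' (+2 fires, +4 burnt)
Step 5: cell (0,1)='.' (+1 fires, +2 burnt)
Step 6: cell (0,1)='.' (+1 fires, +1 burnt)
Step 7: cell (0,1)='.' (+0 fires, +1 burnt)
  fire out at step 7

2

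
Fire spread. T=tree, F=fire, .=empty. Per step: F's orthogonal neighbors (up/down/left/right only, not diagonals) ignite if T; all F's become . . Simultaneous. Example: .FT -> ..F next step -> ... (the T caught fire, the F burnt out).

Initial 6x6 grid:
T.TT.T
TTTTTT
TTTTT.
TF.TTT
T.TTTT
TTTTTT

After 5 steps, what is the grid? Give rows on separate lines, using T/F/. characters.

Step 1: 2 trees catch fire, 1 burn out
  T.TT.T
  TTTTTT
  TFTTT.
  F..TTT
  T.TTTT
  TTTTTT
Step 2: 4 trees catch fire, 2 burn out
  T.TT.T
  TFTTTT
  F.FTT.
  ...TTT
  F.TTTT
  TTTTTT
Step 3: 4 trees catch fire, 4 burn out
  T.TT.T
  F.FTTT
  ...FT.
  ...TTT
  ..TTTT
  FTTTTT
Step 4: 6 trees catch fire, 4 burn out
  F.FT.T
  ...FTT
  ....F.
  ...FTT
  ..TTTT
  .FTTTT
Step 5: 5 trees catch fire, 6 burn out
  ...F.T
  ....FT
  ......
  ....FT
  ..TFTT
  ..FTTT

...F.T
....FT
......
....FT
..TFTT
..FTTT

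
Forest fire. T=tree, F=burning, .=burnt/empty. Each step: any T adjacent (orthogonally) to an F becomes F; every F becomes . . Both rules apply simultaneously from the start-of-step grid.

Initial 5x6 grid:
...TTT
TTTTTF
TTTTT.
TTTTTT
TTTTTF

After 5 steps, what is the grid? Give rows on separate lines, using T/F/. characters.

Step 1: 4 trees catch fire, 2 burn out
  ...TTF
  TTTTF.
  TTTTT.
  TTTTTF
  TTTTF.
Step 2: 5 trees catch fire, 4 burn out
  ...TF.
  TTTF..
  TTTTF.
  TTTTF.
  TTTF..
Step 3: 5 trees catch fire, 5 burn out
  ...F..
  TTF...
  TTTF..
  TTTF..
  TTF...
Step 4: 4 trees catch fire, 5 burn out
  ......
  TF....
  TTF...
  TTF...
  TF....
Step 5: 4 trees catch fire, 4 burn out
  ......
  F.....
  TF....
  TF....
  F.....

......
F.....
TF....
TF....
F.....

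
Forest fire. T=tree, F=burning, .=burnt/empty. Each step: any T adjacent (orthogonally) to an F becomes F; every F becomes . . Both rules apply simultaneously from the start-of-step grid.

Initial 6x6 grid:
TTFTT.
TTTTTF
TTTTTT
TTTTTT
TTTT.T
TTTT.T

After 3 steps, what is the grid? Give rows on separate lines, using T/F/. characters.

Step 1: 5 trees catch fire, 2 burn out
  TF.FT.
  TTFTF.
  TTTTTF
  TTTTTT
  TTTT.T
  TTTT.T
Step 2: 7 trees catch fire, 5 burn out
  F...F.
  TF.F..
  TTFTF.
  TTTTTF
  TTTT.T
  TTTT.T
Step 3: 6 trees catch fire, 7 burn out
  ......
  F.....
  TF.F..
  TTFTF.
  TTTT.F
  TTTT.T

......
F.....
TF.F..
TTFTF.
TTTT.F
TTTT.T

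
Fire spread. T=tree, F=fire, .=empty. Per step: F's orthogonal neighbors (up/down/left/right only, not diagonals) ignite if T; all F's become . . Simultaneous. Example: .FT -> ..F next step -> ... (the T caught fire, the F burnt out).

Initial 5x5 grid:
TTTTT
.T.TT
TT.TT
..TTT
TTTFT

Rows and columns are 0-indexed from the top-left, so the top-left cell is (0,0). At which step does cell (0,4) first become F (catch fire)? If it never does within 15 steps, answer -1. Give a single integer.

Step 1: cell (0,4)='T' (+3 fires, +1 burnt)
Step 2: cell (0,4)='T' (+4 fires, +3 burnt)
Step 3: cell (0,4)='T' (+3 fires, +4 burnt)
Step 4: cell (0,4)='T' (+2 fires, +3 burnt)
Step 5: cell (0,4)='F' (+2 fires, +2 burnt)
  -> target ignites at step 5
Step 6: cell (0,4)='.' (+1 fires, +2 burnt)
Step 7: cell (0,4)='.' (+2 fires, +1 burnt)
Step 8: cell (0,4)='.' (+1 fires, +2 burnt)
Step 9: cell (0,4)='.' (+1 fires, +1 burnt)
Step 10: cell (0,4)='.' (+0 fires, +1 burnt)
  fire out at step 10

5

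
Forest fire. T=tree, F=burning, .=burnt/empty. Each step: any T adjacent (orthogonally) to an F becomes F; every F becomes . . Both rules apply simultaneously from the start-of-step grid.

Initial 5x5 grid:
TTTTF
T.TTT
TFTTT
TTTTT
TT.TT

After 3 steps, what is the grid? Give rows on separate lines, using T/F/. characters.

Step 1: 5 trees catch fire, 2 burn out
  TTTF.
  T.TTF
  F.FTT
  TFTTT
  TT.TT
Step 2: 9 trees catch fire, 5 burn out
  TTF..
  F.FF.
  ...FF
  F.FTT
  TF.TT
Step 3: 5 trees catch fire, 9 burn out
  FF...
  .....
  .....
  ...FF
  F..TT

FF...
.....
.....
...FF
F..TT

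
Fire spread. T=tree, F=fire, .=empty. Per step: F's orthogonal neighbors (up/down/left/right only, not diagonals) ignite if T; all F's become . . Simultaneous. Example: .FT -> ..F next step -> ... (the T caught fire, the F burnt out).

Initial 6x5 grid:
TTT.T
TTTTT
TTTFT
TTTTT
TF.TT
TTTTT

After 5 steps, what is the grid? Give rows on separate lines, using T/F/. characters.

Step 1: 7 trees catch fire, 2 burn out
  TTT.T
  TTTFT
  TTF.F
  TFTFT
  F..TT
  TFTTT
Step 2: 9 trees catch fire, 7 burn out
  TTT.T
  TTF.F
  TF...
  F.F.F
  ...FT
  F.FTT
Step 3: 6 trees catch fire, 9 burn out
  TTF.F
  TF...
  F....
  .....
  ....F
  ...FT
Step 4: 3 trees catch fire, 6 burn out
  TF...
  F....
  .....
  .....
  .....
  ....F
Step 5: 1 trees catch fire, 3 burn out
  F....
  .....
  .....
  .....
  .....
  .....

F....
.....
.....
.....
.....
.....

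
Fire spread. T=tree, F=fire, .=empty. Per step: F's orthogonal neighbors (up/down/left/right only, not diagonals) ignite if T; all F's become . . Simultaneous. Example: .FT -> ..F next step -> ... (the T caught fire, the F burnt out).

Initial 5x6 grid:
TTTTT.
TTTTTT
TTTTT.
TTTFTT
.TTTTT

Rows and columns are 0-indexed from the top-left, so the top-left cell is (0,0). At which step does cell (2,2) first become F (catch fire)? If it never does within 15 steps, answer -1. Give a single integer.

Step 1: cell (2,2)='T' (+4 fires, +1 burnt)
Step 2: cell (2,2)='F' (+7 fires, +4 burnt)
  -> target ignites at step 2
Step 3: cell (2,2)='.' (+7 fires, +7 burnt)
Step 4: cell (2,2)='.' (+5 fires, +7 burnt)
Step 5: cell (2,2)='.' (+2 fires, +5 burnt)
Step 6: cell (2,2)='.' (+1 fires, +2 burnt)
Step 7: cell (2,2)='.' (+0 fires, +1 burnt)
  fire out at step 7

2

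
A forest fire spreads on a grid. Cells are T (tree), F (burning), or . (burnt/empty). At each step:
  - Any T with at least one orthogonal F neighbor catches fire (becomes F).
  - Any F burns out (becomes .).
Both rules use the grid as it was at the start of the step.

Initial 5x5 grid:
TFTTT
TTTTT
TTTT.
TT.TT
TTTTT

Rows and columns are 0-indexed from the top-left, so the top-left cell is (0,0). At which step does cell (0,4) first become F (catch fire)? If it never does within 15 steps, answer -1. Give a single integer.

Step 1: cell (0,4)='T' (+3 fires, +1 burnt)
Step 2: cell (0,4)='T' (+4 fires, +3 burnt)
Step 3: cell (0,4)='F' (+5 fires, +4 burnt)
  -> target ignites at step 3
Step 4: cell (0,4)='.' (+4 fires, +5 burnt)
Step 5: cell (0,4)='.' (+3 fires, +4 burnt)
Step 6: cell (0,4)='.' (+2 fires, +3 burnt)
Step 7: cell (0,4)='.' (+1 fires, +2 burnt)
Step 8: cell (0,4)='.' (+0 fires, +1 burnt)
  fire out at step 8

3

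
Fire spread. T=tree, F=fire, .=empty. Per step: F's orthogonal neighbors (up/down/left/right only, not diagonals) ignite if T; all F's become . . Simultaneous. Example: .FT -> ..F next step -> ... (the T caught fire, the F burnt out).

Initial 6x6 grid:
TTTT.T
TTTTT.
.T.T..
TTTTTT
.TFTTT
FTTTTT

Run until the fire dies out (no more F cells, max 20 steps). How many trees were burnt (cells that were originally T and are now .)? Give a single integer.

Step 1: +5 fires, +2 burnt (F count now 5)
Step 2: +4 fires, +5 burnt (F count now 4)
Step 3: +6 fires, +4 burnt (F count now 6)
Step 4: +4 fires, +6 burnt (F count now 4)
Step 5: +5 fires, +4 burnt (F count now 5)
Step 6: +2 fires, +5 burnt (F count now 2)
Step 7: +0 fires, +2 burnt (F count now 0)
Fire out after step 7
Initially T: 27, now '.': 35
Total burnt (originally-T cells now '.'): 26

Answer: 26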